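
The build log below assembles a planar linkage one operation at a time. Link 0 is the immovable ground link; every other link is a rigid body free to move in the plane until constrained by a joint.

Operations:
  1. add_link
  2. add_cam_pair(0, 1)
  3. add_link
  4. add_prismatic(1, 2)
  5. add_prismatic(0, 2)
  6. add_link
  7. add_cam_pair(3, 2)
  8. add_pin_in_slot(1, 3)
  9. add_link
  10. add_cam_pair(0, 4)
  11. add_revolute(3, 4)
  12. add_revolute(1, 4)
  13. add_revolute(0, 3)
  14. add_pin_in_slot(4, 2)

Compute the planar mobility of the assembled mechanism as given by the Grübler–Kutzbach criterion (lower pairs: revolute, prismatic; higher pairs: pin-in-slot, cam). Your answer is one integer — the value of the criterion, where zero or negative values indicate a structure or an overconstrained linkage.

link 0 = ground. State L|J1|J2 = 1|0|0
+link1  2|0|0
C(0,1) f=2→J2  2|0|1
+link2  3|0|1
P(1,2) f=1→J1  3|1|1
P(0,2) f=1→J1  3|2|1
+link3  4|2|1
C(3,2) f=2→J2  4|2|2
PS(1,3) f=2→J2  4|2|3
+link4  5|2|3
C(0,4) f=2→J2  5|2|4
R(3,4) f=1→J1  5|3|4
R(1,4) f=1→J1  5|4|4
R(0,3) f=1→J1  5|5|4
PS(4,2) f=2→J2  5|5|5
M = 3(5−1)−2·5−5 = 12−10−5 = -3

M = -3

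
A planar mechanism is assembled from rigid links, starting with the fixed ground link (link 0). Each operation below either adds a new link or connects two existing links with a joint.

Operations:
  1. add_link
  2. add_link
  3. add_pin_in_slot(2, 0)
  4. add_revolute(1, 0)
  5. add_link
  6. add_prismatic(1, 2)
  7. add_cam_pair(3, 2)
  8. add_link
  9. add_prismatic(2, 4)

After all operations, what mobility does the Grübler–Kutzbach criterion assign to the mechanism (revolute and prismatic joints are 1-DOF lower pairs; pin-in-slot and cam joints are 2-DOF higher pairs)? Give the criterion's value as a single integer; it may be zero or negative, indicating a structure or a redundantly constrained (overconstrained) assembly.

M = 4

link 0 = ground. State L|J1|J2 = 1|0|0
+link1  2|0|0
+link2  3|0|0
PS(2,0) f=2→J2  3|0|1
R(1,0) f=1→J1  3|1|1
+link3  4|1|1
P(1,2) f=1→J1  4|2|1
C(3,2) f=2→J2  4|2|2
+link4  5|2|2
P(2,4) f=1→J1  5|3|2
M = 3(5−1)−2·3−2 = 12−6−2 = 4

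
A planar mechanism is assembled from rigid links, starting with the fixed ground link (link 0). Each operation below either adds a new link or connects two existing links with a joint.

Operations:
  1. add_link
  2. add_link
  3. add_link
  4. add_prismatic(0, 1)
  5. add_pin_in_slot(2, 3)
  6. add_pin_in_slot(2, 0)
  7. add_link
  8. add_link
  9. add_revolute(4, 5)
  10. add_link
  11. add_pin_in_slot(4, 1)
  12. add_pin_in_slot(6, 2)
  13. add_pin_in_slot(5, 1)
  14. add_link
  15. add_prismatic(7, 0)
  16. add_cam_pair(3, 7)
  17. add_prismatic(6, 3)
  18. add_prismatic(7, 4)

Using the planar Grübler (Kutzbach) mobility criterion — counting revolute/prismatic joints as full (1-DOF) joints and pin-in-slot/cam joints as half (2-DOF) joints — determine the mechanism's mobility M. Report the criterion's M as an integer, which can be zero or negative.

(L,J1,J2)=(1,0,0); link0 fixed
link1: (2,0,0)
link2: (3,0,0)
link3: (4,0,0)
P 0-1 [J1]: (4,1,0)
PS 2-3 [J2]: (4,1,1)
PS 2-0 [J2]: (4,1,2)
link4: (5,1,2)
link5: (6,1,2)
R 4-5 [J1]: (6,2,2)
link6: (7,2,2)
PS 4-1 [J2]: (7,2,3)
PS 6-2 [J2]: (7,2,4)
PS 5-1 [J2]: (7,2,5)
link7: (8,2,5)
P 7-0 [J1]: (8,3,5)
C 3-7 [J2]: (8,3,6)
P 6-3 [J1]: (8,4,6)
P 7-4 [J1]: (8,5,6)
Grübler: 3·7 − 2·5 − 6 = 5

M = 5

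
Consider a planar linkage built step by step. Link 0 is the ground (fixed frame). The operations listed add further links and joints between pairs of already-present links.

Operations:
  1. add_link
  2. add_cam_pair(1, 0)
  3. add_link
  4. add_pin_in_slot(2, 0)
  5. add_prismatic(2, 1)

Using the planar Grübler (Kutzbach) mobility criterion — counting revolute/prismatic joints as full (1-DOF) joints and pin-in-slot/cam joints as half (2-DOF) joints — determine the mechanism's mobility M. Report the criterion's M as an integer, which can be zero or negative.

L=1 J1=0 J2=0
add link → L=2 J1=0 J2=0
C@1,0 dof=2 J2 → L=2 J1=0 J2=1
add link → L=3 J1=0 J2=1
PS@2,0 dof=2 J2 → L=3 J1=0 J2=2
P@2,1 dof=1 J1 → L=3 J1=1 J2=2
M=3(L−1)−2J1−J2=3·2−2·1−2=2

M = 2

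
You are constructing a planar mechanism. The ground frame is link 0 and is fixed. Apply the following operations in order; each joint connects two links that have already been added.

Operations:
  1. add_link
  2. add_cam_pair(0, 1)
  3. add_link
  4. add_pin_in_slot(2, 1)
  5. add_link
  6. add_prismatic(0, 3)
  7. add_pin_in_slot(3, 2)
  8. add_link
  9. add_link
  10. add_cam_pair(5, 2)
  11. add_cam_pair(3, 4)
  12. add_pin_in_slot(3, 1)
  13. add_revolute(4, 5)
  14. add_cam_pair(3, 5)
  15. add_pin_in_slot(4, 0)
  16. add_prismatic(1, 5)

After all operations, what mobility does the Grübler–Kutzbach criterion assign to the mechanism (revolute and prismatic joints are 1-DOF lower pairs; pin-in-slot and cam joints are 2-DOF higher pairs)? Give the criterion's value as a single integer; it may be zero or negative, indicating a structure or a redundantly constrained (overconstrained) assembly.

M = 1

L=1 J1=0 J2=0
add link → L=2 J1=0 J2=0
C@0,1 dof=2 J2 → L=2 J1=0 J2=1
add link → L=3 J1=0 J2=1
PS@2,1 dof=2 J2 → L=3 J1=0 J2=2
add link → L=4 J1=0 J2=2
P@0,3 dof=1 J1 → L=4 J1=1 J2=2
PS@3,2 dof=2 J2 → L=4 J1=1 J2=3
add link → L=5 J1=1 J2=3
add link → L=6 J1=1 J2=3
C@5,2 dof=2 J2 → L=6 J1=1 J2=4
C@3,4 dof=2 J2 → L=6 J1=1 J2=5
PS@3,1 dof=2 J2 → L=6 J1=1 J2=6
R@4,5 dof=1 J1 → L=6 J1=2 J2=6
C@3,5 dof=2 J2 → L=6 J1=2 J2=7
PS@4,0 dof=2 J2 → L=6 J1=2 J2=8
P@1,5 dof=1 J1 → L=6 J1=3 J2=8
M=3(L−1)−2J1−J2=3·5−2·3−8=1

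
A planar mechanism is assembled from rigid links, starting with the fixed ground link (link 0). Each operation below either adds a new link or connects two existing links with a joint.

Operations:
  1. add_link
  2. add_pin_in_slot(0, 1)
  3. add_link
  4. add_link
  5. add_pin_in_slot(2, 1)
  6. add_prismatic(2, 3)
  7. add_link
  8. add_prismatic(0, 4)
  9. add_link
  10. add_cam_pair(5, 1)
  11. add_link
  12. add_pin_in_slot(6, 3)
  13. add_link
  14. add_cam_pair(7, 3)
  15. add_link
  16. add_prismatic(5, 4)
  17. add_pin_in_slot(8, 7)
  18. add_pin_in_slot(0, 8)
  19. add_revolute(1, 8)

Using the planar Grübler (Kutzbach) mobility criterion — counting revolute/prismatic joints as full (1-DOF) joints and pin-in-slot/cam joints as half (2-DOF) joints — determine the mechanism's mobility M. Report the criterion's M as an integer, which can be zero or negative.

M = 9

[1;0;0] (link 0 is ground)
L+ [2;0;0]
PS(0,1)∈J2 [2;0;1]
L+ [3;0;1]
L+ [4;0;1]
PS(2,1)∈J2 [4;0;2]
P(2,3)∈J1 [4;1;2]
L+ [5;1;2]
P(0,4)∈J1 [5;2;2]
L+ [6;2;2]
C(5,1)∈J2 [6;2;3]
L+ [7;2;3]
PS(6,3)∈J2 [7;2;4]
L+ [8;2;4]
C(7,3)∈J2 [8;2;5]
L+ [9;2;5]
P(5,4)∈J1 [9;3;5]
PS(8,7)∈J2 [9;3;6]
PS(0,8)∈J2 [9;3;7]
R(1,8)∈J1 [9;4;7]
mobility = 24 − 8 − 7 = 9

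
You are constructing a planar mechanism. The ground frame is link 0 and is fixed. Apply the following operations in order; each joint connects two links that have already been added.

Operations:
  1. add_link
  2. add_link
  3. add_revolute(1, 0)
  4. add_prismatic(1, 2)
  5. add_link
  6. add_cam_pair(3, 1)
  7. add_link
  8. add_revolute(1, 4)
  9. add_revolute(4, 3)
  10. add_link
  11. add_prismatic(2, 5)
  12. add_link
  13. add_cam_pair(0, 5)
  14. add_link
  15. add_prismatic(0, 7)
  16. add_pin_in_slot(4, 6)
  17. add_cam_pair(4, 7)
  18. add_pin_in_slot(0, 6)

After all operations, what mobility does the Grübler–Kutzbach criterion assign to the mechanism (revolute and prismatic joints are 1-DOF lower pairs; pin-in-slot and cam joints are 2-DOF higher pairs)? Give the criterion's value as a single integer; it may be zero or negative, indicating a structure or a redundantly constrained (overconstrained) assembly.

link 0 = ground. State L|J1|J2 = 1|0|0
+link1  2|0|0
+link2  3|0|0
R(1,0) f=1→J1  3|1|0
P(1,2) f=1→J1  3|2|0
+link3  4|2|0
C(3,1) f=2→J2  4|2|1
+link4  5|2|1
R(1,4) f=1→J1  5|3|1
R(4,3) f=1→J1  5|4|1
+link5  6|4|1
P(2,5) f=1→J1  6|5|1
+link6  7|5|1
C(0,5) f=2→J2  7|5|2
+link7  8|5|2
P(0,7) f=1→J1  8|6|2
PS(4,6) f=2→J2  8|6|3
C(4,7) f=2→J2  8|6|4
PS(0,6) f=2→J2  8|6|5
M = 3(8−1)−2·6−5 = 21−12−5 = 4

M = 4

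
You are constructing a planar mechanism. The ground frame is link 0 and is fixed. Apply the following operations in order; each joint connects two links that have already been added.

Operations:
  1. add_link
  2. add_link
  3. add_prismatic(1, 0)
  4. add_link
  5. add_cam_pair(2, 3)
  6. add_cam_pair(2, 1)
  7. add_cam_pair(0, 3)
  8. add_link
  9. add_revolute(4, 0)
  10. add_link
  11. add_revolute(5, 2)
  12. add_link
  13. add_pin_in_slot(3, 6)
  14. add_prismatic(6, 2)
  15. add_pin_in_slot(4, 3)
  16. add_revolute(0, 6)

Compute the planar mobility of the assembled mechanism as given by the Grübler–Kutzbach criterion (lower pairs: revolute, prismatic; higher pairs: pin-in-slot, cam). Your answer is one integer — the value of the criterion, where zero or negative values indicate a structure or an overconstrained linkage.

M = 3

(L,J1,J2)=(1,0,0); link0 fixed
link1: (2,0,0)
link2: (3,0,0)
P 1-0 [J1]: (3,1,0)
link3: (4,1,0)
C 2-3 [J2]: (4,1,1)
C 2-1 [J2]: (4,1,2)
C 0-3 [J2]: (4,1,3)
link4: (5,1,3)
R 4-0 [J1]: (5,2,3)
link5: (6,2,3)
R 5-2 [J1]: (6,3,3)
link6: (7,3,3)
PS 3-6 [J2]: (7,3,4)
P 6-2 [J1]: (7,4,4)
PS 4-3 [J2]: (7,4,5)
R 0-6 [J1]: (7,5,5)
Grübler: 3·6 − 2·5 − 5 = 3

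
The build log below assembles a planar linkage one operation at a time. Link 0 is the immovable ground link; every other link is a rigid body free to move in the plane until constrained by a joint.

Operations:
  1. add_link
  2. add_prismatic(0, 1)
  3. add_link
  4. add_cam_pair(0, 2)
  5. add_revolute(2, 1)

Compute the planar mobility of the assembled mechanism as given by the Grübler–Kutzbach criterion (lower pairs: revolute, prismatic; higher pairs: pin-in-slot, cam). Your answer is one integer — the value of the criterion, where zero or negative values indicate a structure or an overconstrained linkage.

M = 1

[1;0;0] (link 0 is ground)
L+ [2;0;0]
P(0,1)∈J1 [2;1;0]
L+ [3;1;0]
C(0,2)∈J2 [3;1;1]
R(2,1)∈J1 [3;2;1]
mobility = 6 − 4 − 1 = 1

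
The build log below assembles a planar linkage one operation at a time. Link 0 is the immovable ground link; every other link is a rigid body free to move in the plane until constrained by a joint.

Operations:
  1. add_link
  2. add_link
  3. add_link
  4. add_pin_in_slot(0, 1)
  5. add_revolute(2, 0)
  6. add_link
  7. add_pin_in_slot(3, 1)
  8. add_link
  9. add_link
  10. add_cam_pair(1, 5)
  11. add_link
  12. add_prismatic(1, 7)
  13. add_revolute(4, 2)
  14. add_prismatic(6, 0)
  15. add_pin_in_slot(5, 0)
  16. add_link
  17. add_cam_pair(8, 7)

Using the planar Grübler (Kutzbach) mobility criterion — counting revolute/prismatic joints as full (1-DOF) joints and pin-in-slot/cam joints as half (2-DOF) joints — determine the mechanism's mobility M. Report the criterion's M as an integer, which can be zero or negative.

M = 11

L=1 J1=0 J2=0
add link → L=2 J1=0 J2=0
add link → L=3 J1=0 J2=0
add link → L=4 J1=0 J2=0
PS@0,1 dof=2 J2 → L=4 J1=0 J2=1
R@2,0 dof=1 J1 → L=4 J1=1 J2=1
add link → L=5 J1=1 J2=1
PS@3,1 dof=2 J2 → L=5 J1=1 J2=2
add link → L=6 J1=1 J2=2
add link → L=7 J1=1 J2=2
C@1,5 dof=2 J2 → L=7 J1=1 J2=3
add link → L=8 J1=1 J2=3
P@1,7 dof=1 J1 → L=8 J1=2 J2=3
R@4,2 dof=1 J1 → L=8 J1=3 J2=3
P@6,0 dof=1 J1 → L=8 J1=4 J2=3
PS@5,0 dof=2 J2 → L=8 J1=4 J2=4
add link → L=9 J1=4 J2=4
C@8,7 dof=2 J2 → L=9 J1=4 J2=5
M=3(L−1)−2J1−J2=3·8−2·4−5=11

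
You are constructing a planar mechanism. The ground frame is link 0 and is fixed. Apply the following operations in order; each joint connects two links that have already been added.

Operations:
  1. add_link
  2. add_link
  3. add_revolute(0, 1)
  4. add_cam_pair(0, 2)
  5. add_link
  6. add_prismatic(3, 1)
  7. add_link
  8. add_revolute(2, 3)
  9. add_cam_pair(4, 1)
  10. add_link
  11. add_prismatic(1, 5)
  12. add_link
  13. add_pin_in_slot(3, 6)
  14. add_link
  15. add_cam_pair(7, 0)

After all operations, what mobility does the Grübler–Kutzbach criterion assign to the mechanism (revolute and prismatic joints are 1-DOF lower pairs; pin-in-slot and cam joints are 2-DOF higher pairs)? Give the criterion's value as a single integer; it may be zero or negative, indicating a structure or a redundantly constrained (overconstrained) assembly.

M = 9

L=1 J1=0 J2=0
add link → L=2 J1=0 J2=0
add link → L=3 J1=0 J2=0
R@0,1 dof=1 J1 → L=3 J1=1 J2=0
C@0,2 dof=2 J2 → L=3 J1=1 J2=1
add link → L=4 J1=1 J2=1
P@3,1 dof=1 J1 → L=4 J1=2 J2=1
add link → L=5 J1=2 J2=1
R@2,3 dof=1 J1 → L=5 J1=3 J2=1
C@4,1 dof=2 J2 → L=5 J1=3 J2=2
add link → L=6 J1=3 J2=2
P@1,5 dof=1 J1 → L=6 J1=4 J2=2
add link → L=7 J1=4 J2=2
PS@3,6 dof=2 J2 → L=7 J1=4 J2=3
add link → L=8 J1=4 J2=3
C@7,0 dof=2 J2 → L=8 J1=4 J2=4
M=3(L−1)−2J1−J2=3·7−2·4−4=9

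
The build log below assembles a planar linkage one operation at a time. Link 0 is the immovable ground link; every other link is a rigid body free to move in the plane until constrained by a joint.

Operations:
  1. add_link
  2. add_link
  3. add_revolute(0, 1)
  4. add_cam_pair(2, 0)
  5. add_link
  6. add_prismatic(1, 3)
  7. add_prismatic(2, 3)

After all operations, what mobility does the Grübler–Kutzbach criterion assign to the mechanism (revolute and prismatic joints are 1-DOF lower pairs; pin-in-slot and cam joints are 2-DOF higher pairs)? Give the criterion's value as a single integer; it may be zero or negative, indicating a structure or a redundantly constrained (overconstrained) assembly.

M = 2

[1;0;0] (link 0 is ground)
L+ [2;0;0]
L+ [3;0;0]
R(0,1)∈J1 [3;1;0]
C(2,0)∈J2 [3;1;1]
L+ [4;1;1]
P(1,3)∈J1 [4;2;1]
P(2,3)∈J1 [4;3;1]
mobility = 9 − 6 − 1 = 2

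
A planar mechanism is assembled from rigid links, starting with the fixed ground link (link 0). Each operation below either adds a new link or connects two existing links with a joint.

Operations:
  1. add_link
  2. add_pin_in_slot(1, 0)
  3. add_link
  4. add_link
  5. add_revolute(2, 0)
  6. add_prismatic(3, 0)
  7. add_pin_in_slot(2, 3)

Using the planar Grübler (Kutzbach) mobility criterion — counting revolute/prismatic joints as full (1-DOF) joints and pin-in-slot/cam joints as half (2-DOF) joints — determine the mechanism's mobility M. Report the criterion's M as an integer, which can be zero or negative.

(L,J1,J2)=(1,0,0); link0 fixed
link1: (2,0,0)
PS 1-0 [J2]: (2,0,1)
link2: (3,0,1)
link3: (4,0,1)
R 2-0 [J1]: (4,1,1)
P 3-0 [J1]: (4,2,1)
PS 2-3 [J2]: (4,2,2)
Grübler: 3·3 − 2·2 − 2 = 3

M = 3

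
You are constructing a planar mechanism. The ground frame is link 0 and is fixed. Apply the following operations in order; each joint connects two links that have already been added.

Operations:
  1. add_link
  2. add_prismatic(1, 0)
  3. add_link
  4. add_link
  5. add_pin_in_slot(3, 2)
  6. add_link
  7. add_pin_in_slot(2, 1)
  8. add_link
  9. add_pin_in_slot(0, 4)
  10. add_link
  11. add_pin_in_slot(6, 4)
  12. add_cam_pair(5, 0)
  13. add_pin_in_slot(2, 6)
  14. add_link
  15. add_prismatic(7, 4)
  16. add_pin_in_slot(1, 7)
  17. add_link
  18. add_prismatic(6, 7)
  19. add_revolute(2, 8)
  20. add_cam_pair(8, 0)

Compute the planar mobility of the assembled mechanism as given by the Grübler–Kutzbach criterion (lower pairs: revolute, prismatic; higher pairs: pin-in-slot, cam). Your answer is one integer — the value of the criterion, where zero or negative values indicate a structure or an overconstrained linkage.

ground; <1,0,0>
#1 <2,0,0>
P:1↔0 J1 <2,1,0>
#2 <3,1,0>
#3 <4,1,0>
PS:3↔2 J2 <4,1,1>
#4 <5,1,1>
PS:2↔1 J2 <5,1,2>
#5 <6,1,2>
PS:0↔4 J2 <6,1,3>
#6 <7,1,3>
PS:6↔4 J2 <7,1,4>
C:5↔0 J2 <7,1,5>
PS:2↔6 J2 <7,1,6>
#7 <8,1,6>
P:7↔4 J1 <8,2,6>
PS:1↔7 J2 <8,2,7>
#8 <9,2,7>
P:6↔7 J1 <9,3,7>
R:2↔8 J1 <9,4,7>
C:8↔0 J2 <9,4,8>
3×8 − 2×4 − 1×8 = 8

M = 8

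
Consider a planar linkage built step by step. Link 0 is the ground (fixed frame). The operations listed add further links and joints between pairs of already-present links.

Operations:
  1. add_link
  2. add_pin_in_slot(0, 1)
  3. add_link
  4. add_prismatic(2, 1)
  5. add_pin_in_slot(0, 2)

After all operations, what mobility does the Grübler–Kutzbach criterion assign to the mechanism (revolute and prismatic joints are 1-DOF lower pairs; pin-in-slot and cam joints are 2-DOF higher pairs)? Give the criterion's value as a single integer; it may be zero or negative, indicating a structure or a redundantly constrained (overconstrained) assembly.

link 0 = ground. State L|J1|J2 = 1|0|0
+link1  2|0|0
PS(0,1) f=2→J2  2|0|1
+link2  3|0|1
P(2,1) f=1→J1  3|1|1
PS(0,2) f=2→J2  3|1|2
M = 3(3−1)−2·1−2 = 6−2−2 = 2

M = 2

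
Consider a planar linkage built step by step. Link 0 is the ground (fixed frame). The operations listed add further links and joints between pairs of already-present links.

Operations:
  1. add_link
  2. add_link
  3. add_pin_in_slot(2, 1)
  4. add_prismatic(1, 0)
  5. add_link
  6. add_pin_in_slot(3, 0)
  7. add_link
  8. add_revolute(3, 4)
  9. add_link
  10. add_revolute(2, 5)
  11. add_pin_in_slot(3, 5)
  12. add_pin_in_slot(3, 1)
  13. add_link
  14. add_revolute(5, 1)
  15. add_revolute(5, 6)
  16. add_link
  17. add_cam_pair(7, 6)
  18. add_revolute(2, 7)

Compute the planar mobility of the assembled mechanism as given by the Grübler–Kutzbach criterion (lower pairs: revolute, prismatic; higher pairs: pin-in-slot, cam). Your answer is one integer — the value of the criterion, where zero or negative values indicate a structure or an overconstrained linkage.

(L,J1,J2)=(1,0,0); link0 fixed
link1: (2,0,0)
link2: (3,0,0)
PS 2-1 [J2]: (3,0,1)
P 1-0 [J1]: (3,1,1)
link3: (4,1,1)
PS 3-0 [J2]: (4,1,2)
link4: (5,1,2)
R 3-4 [J1]: (5,2,2)
link5: (6,2,2)
R 2-5 [J1]: (6,3,2)
PS 3-5 [J2]: (6,3,3)
PS 3-1 [J2]: (6,3,4)
link6: (7,3,4)
R 5-1 [J1]: (7,4,4)
R 5-6 [J1]: (7,5,4)
link7: (8,5,4)
C 7-6 [J2]: (8,5,5)
R 2-7 [J1]: (8,6,5)
Grübler: 3·7 − 2·6 − 5 = 4

M = 4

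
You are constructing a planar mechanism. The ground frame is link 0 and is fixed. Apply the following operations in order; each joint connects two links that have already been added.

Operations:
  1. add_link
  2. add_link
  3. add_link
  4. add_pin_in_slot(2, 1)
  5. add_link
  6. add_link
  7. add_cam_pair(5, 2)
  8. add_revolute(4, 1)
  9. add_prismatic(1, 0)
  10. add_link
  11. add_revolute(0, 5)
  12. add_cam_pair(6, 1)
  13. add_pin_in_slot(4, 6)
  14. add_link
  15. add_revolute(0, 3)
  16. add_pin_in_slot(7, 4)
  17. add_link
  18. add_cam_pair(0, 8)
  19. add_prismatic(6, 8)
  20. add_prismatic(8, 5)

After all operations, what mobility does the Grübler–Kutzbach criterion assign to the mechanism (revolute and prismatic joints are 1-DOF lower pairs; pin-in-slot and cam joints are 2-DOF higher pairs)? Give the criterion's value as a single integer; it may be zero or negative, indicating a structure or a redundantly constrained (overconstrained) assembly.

link 0 = ground. State L|J1|J2 = 1|0|0
+link1  2|0|0
+link2  3|0|0
+link3  4|0|0
PS(2,1) f=2→J2  4|0|1
+link4  5|0|1
+link5  6|0|1
C(5,2) f=2→J2  6|0|2
R(4,1) f=1→J1  6|1|2
P(1,0) f=1→J1  6|2|2
+link6  7|2|2
R(0,5) f=1→J1  7|3|2
C(6,1) f=2→J2  7|3|3
PS(4,6) f=2→J2  7|3|4
+link7  8|3|4
R(0,3) f=1→J1  8|4|4
PS(7,4) f=2→J2  8|4|5
+link8  9|4|5
C(0,8) f=2→J2  9|4|6
P(6,8) f=1→J1  9|5|6
P(8,5) f=1→J1  9|6|6
M = 3(9−1)−2·6−6 = 24−12−6 = 6

M = 6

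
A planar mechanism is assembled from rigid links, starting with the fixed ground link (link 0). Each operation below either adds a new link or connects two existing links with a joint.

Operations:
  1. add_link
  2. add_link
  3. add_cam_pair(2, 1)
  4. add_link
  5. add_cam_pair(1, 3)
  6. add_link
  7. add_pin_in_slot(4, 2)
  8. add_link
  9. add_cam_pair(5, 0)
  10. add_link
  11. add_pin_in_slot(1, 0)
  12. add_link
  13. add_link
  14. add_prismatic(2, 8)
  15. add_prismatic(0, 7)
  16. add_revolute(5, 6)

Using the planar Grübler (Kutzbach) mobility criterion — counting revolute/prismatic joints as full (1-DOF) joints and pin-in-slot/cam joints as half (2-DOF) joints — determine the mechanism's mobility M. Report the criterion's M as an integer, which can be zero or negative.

L=1 J1=0 J2=0
add link → L=2 J1=0 J2=0
add link → L=3 J1=0 J2=0
C@2,1 dof=2 J2 → L=3 J1=0 J2=1
add link → L=4 J1=0 J2=1
C@1,3 dof=2 J2 → L=4 J1=0 J2=2
add link → L=5 J1=0 J2=2
PS@4,2 dof=2 J2 → L=5 J1=0 J2=3
add link → L=6 J1=0 J2=3
C@5,0 dof=2 J2 → L=6 J1=0 J2=4
add link → L=7 J1=0 J2=4
PS@1,0 dof=2 J2 → L=7 J1=0 J2=5
add link → L=8 J1=0 J2=5
add link → L=9 J1=0 J2=5
P@2,8 dof=1 J1 → L=9 J1=1 J2=5
P@0,7 dof=1 J1 → L=9 J1=2 J2=5
R@5,6 dof=1 J1 → L=9 J1=3 J2=5
M=3(L−1)−2J1−J2=3·8−2·3−5=13

M = 13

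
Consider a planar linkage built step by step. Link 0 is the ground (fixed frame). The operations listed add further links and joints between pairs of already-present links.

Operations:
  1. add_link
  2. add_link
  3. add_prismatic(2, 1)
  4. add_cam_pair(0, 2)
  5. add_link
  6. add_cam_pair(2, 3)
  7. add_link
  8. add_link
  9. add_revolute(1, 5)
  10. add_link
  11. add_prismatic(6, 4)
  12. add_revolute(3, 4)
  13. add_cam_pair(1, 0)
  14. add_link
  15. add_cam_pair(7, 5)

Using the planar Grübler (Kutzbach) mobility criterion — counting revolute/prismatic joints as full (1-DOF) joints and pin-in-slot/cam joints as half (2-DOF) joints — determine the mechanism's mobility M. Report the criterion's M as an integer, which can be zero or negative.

M = 9

(L,J1,J2)=(1,0,0); link0 fixed
link1: (2,0,0)
link2: (3,0,0)
P 2-1 [J1]: (3,1,0)
C 0-2 [J2]: (3,1,1)
link3: (4,1,1)
C 2-3 [J2]: (4,1,2)
link4: (5,1,2)
link5: (6,1,2)
R 1-5 [J1]: (6,2,2)
link6: (7,2,2)
P 6-4 [J1]: (7,3,2)
R 3-4 [J1]: (7,4,2)
C 1-0 [J2]: (7,4,3)
link7: (8,4,3)
C 7-5 [J2]: (8,4,4)
Grübler: 3·7 − 2·4 − 4 = 9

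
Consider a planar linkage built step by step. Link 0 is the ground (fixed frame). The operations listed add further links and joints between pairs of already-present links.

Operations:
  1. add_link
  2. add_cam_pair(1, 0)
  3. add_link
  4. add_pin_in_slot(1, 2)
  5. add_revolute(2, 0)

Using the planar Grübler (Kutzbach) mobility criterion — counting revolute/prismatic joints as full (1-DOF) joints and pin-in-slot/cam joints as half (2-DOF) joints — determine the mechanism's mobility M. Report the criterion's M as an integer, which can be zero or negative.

L=1 J1=0 J2=0
add link → L=2 J1=0 J2=0
C@1,0 dof=2 J2 → L=2 J1=0 J2=1
add link → L=3 J1=0 J2=1
PS@1,2 dof=2 J2 → L=3 J1=0 J2=2
R@2,0 dof=1 J1 → L=3 J1=1 J2=2
M=3(L−1)−2J1−J2=3·2−2·1−2=2

M = 2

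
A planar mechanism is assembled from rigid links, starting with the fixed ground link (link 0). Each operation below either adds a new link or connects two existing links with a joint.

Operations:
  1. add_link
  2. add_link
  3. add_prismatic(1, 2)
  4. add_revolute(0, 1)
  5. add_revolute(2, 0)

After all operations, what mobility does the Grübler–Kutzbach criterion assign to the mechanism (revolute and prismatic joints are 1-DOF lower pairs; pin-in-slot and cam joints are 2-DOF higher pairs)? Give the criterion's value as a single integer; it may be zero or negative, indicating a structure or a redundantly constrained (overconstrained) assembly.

M = 0

[1;0;0] (link 0 is ground)
L+ [2;0;0]
L+ [3;0;0]
P(1,2)∈J1 [3;1;0]
R(0,1)∈J1 [3;2;0]
R(2,0)∈J1 [3;3;0]
mobility = 6 − 6 − 0 = 0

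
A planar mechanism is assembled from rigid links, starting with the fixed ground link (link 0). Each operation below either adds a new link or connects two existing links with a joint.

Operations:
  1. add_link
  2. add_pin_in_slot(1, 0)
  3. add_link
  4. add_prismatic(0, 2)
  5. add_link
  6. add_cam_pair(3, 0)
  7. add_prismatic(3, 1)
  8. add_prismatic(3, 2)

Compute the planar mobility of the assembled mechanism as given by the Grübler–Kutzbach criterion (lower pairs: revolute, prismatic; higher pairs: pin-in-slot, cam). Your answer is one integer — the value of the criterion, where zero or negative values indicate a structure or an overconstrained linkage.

(L,J1,J2)=(1,0,0); link0 fixed
link1: (2,0,0)
PS 1-0 [J2]: (2,0,1)
link2: (3,0,1)
P 0-2 [J1]: (3,1,1)
link3: (4,1,1)
C 3-0 [J2]: (4,1,2)
P 3-1 [J1]: (4,2,2)
P 3-2 [J1]: (4,3,2)
Grübler: 3·3 − 2·3 − 2 = 1

M = 1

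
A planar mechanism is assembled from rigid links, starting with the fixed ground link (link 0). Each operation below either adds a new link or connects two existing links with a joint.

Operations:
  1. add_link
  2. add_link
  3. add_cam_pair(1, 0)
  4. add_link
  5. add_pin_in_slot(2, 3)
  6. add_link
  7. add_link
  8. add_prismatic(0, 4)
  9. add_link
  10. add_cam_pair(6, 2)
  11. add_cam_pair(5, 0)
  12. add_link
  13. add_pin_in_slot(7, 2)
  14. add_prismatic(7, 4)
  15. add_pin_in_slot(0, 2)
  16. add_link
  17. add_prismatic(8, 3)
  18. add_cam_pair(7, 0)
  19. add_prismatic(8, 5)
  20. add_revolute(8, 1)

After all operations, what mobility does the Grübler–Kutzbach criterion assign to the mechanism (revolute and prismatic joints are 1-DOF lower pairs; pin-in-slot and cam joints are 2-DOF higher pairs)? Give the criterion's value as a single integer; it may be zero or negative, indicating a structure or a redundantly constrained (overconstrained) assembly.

M = 7

L=1 J1=0 J2=0
add link → L=2 J1=0 J2=0
add link → L=3 J1=0 J2=0
C@1,0 dof=2 J2 → L=3 J1=0 J2=1
add link → L=4 J1=0 J2=1
PS@2,3 dof=2 J2 → L=4 J1=0 J2=2
add link → L=5 J1=0 J2=2
add link → L=6 J1=0 J2=2
P@0,4 dof=1 J1 → L=6 J1=1 J2=2
add link → L=7 J1=1 J2=2
C@6,2 dof=2 J2 → L=7 J1=1 J2=3
C@5,0 dof=2 J2 → L=7 J1=1 J2=4
add link → L=8 J1=1 J2=4
PS@7,2 dof=2 J2 → L=8 J1=1 J2=5
P@7,4 dof=1 J1 → L=8 J1=2 J2=5
PS@0,2 dof=2 J2 → L=8 J1=2 J2=6
add link → L=9 J1=2 J2=6
P@8,3 dof=1 J1 → L=9 J1=3 J2=6
C@7,0 dof=2 J2 → L=9 J1=3 J2=7
P@8,5 dof=1 J1 → L=9 J1=4 J2=7
R@8,1 dof=1 J1 → L=9 J1=5 J2=7
M=3(L−1)−2J1−J2=3·8−2·5−7=7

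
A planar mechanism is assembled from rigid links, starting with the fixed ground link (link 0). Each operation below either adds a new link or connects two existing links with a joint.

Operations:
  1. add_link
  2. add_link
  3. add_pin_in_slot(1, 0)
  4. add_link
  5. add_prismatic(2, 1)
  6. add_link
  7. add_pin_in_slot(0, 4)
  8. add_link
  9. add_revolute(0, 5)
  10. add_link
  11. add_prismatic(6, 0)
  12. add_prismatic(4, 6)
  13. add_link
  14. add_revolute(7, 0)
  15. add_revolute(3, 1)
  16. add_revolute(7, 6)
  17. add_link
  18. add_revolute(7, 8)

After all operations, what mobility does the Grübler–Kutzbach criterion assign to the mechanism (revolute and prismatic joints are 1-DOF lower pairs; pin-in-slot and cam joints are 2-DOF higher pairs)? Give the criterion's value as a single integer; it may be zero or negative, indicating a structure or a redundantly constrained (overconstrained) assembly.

ground; <1,0,0>
#1 <2,0,0>
#2 <3,0,0>
PS:1↔0 J2 <3,0,1>
#3 <4,0,1>
P:2↔1 J1 <4,1,1>
#4 <5,1,1>
PS:0↔4 J2 <5,1,2>
#5 <6,1,2>
R:0↔5 J1 <6,2,2>
#6 <7,2,2>
P:6↔0 J1 <7,3,2>
P:4↔6 J1 <7,4,2>
#7 <8,4,2>
R:7↔0 J1 <8,5,2>
R:3↔1 J1 <8,6,2>
R:7↔6 J1 <8,7,2>
#8 <9,7,2>
R:7↔8 J1 <9,8,2>
3×8 − 2×8 − 1×2 = 6

M = 6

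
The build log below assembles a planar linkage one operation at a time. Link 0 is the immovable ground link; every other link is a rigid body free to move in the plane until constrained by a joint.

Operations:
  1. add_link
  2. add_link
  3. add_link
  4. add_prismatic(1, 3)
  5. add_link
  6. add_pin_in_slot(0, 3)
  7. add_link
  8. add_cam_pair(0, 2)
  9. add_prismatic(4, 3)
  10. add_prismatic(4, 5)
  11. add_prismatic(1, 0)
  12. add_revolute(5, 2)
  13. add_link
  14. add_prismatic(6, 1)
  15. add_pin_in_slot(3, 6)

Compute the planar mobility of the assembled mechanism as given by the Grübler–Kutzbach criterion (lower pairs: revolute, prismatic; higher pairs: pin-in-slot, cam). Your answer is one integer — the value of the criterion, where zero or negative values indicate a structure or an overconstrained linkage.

M = 3

[1;0;0] (link 0 is ground)
L+ [2;0;0]
L+ [3;0;0]
L+ [4;0;0]
P(1,3)∈J1 [4;1;0]
L+ [5;1;0]
PS(0,3)∈J2 [5;1;1]
L+ [6;1;1]
C(0,2)∈J2 [6;1;2]
P(4,3)∈J1 [6;2;2]
P(4,5)∈J1 [6;3;2]
P(1,0)∈J1 [6;4;2]
R(5,2)∈J1 [6;5;2]
L+ [7;5;2]
P(6,1)∈J1 [7;6;2]
PS(3,6)∈J2 [7;6;3]
mobility = 18 − 12 − 3 = 3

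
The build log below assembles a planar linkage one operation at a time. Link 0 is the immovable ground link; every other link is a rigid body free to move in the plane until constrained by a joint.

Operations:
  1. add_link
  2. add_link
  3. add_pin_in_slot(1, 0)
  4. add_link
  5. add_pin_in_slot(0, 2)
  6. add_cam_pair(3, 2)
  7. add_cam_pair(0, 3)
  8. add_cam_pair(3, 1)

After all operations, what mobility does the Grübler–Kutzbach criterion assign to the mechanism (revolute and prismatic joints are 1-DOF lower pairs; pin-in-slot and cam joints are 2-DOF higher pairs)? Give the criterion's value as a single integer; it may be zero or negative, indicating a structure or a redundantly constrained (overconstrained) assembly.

M = 4

(L,J1,J2)=(1,0,0); link0 fixed
link1: (2,0,0)
link2: (3,0,0)
PS 1-0 [J2]: (3,0,1)
link3: (4,0,1)
PS 0-2 [J2]: (4,0,2)
C 3-2 [J2]: (4,0,3)
C 0-3 [J2]: (4,0,4)
C 3-1 [J2]: (4,0,5)
Grübler: 3·3 − 2·0 − 5 = 4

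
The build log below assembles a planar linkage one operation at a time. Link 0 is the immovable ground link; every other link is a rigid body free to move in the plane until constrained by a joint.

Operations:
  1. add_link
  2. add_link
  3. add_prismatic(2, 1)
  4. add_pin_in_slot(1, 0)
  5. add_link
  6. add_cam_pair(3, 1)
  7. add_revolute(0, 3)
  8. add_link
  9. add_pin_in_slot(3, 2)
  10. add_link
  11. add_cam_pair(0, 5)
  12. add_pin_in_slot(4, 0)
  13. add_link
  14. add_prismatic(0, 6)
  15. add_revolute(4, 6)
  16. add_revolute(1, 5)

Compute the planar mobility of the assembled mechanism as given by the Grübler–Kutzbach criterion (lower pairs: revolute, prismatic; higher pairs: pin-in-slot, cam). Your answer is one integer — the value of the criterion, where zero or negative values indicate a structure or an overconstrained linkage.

M = 3

(L,J1,J2)=(1,0,0); link0 fixed
link1: (2,0,0)
link2: (3,0,0)
P 2-1 [J1]: (3,1,0)
PS 1-0 [J2]: (3,1,1)
link3: (4,1,1)
C 3-1 [J2]: (4,1,2)
R 0-3 [J1]: (4,2,2)
link4: (5,2,2)
PS 3-2 [J2]: (5,2,3)
link5: (6,2,3)
C 0-5 [J2]: (6,2,4)
PS 4-0 [J2]: (6,2,5)
link6: (7,2,5)
P 0-6 [J1]: (7,3,5)
R 4-6 [J1]: (7,4,5)
R 1-5 [J1]: (7,5,5)
Grübler: 3·6 − 2·5 − 5 = 3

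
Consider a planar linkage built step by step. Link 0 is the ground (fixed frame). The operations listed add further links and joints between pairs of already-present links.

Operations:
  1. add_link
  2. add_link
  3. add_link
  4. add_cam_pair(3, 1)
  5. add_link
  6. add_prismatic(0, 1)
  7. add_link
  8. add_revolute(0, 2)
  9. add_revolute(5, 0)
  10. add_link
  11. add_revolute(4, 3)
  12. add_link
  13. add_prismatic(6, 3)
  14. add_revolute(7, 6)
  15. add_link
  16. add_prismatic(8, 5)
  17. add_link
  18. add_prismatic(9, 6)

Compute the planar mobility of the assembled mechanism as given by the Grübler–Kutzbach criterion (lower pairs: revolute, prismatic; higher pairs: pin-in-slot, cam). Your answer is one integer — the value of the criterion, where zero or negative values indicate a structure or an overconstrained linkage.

(L,J1,J2)=(1,0,0); link0 fixed
link1: (2,0,0)
link2: (3,0,0)
link3: (4,0,0)
C 3-1 [J2]: (4,0,1)
link4: (5,0,1)
P 0-1 [J1]: (5,1,1)
link5: (6,1,1)
R 0-2 [J1]: (6,2,1)
R 5-0 [J1]: (6,3,1)
link6: (7,3,1)
R 4-3 [J1]: (7,4,1)
link7: (8,4,1)
P 6-3 [J1]: (8,5,1)
R 7-6 [J1]: (8,6,1)
link8: (9,6,1)
P 8-5 [J1]: (9,7,1)
link9: (10,7,1)
P 9-6 [J1]: (10,8,1)
Grübler: 3·9 − 2·8 − 1 = 10

M = 10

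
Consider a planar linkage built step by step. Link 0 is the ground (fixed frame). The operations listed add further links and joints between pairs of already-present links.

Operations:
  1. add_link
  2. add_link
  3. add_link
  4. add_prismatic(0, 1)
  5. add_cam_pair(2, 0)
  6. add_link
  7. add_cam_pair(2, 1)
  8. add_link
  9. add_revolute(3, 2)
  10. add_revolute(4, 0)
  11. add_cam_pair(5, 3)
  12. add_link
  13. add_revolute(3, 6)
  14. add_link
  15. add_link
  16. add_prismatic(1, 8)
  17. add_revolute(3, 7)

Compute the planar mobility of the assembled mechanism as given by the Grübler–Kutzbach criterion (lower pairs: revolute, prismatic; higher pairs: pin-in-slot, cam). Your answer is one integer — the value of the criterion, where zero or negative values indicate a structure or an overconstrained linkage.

M = 9

link 0 = ground. State L|J1|J2 = 1|0|0
+link1  2|0|0
+link2  3|0|0
+link3  4|0|0
P(0,1) f=1→J1  4|1|0
C(2,0) f=2→J2  4|1|1
+link4  5|1|1
C(2,1) f=2→J2  5|1|2
+link5  6|1|2
R(3,2) f=1→J1  6|2|2
R(4,0) f=1→J1  6|3|2
C(5,3) f=2→J2  6|3|3
+link6  7|3|3
R(3,6) f=1→J1  7|4|3
+link7  8|4|3
+link8  9|4|3
P(1,8) f=1→J1  9|5|3
R(3,7) f=1→J1  9|6|3
M = 3(9−1)−2·6−3 = 24−12−3 = 9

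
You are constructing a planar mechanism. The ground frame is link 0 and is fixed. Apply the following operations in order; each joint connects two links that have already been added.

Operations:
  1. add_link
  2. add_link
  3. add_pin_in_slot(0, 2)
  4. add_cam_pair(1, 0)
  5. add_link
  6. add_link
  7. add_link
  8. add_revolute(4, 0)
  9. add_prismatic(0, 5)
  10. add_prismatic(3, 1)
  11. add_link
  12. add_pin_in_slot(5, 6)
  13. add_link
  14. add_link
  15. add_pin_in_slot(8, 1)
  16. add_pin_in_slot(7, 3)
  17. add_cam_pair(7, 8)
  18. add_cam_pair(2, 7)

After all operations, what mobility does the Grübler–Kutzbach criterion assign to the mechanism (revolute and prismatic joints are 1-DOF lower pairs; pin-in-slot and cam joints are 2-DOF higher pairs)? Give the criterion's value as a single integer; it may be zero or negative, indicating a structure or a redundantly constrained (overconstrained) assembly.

M = 11

link 0 = ground. State L|J1|J2 = 1|0|0
+link1  2|0|0
+link2  3|0|0
PS(0,2) f=2→J2  3|0|1
C(1,0) f=2→J2  3|0|2
+link3  4|0|2
+link4  5|0|2
+link5  6|0|2
R(4,0) f=1→J1  6|1|2
P(0,5) f=1→J1  6|2|2
P(3,1) f=1→J1  6|3|2
+link6  7|3|2
PS(5,6) f=2→J2  7|3|3
+link7  8|3|3
+link8  9|3|3
PS(8,1) f=2→J2  9|3|4
PS(7,3) f=2→J2  9|3|5
C(7,8) f=2→J2  9|3|6
C(2,7) f=2→J2  9|3|7
M = 3(9−1)−2·3−7 = 24−6−7 = 11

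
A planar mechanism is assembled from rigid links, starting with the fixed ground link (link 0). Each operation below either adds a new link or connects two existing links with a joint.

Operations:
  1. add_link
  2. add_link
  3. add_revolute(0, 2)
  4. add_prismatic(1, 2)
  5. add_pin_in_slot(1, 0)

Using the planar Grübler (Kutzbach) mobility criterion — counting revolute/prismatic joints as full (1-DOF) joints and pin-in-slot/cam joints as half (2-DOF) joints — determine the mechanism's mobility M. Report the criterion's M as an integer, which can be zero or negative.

L=1 J1=0 J2=0
add link → L=2 J1=0 J2=0
add link → L=3 J1=0 J2=0
R@0,2 dof=1 J1 → L=3 J1=1 J2=0
P@1,2 dof=1 J1 → L=3 J1=2 J2=0
PS@1,0 dof=2 J2 → L=3 J1=2 J2=1
M=3(L−1)−2J1−J2=3·2−2·2−1=1

M = 1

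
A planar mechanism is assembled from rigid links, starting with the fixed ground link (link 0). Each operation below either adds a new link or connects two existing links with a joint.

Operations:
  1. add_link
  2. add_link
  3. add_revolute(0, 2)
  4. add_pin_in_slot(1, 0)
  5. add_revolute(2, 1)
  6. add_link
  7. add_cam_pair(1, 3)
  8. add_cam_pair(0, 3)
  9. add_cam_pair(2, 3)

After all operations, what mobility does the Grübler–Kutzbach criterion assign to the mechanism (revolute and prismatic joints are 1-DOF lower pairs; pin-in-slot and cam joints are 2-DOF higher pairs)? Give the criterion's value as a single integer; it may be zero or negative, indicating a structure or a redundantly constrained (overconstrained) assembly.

link 0 = ground. State L|J1|J2 = 1|0|0
+link1  2|0|0
+link2  3|0|0
R(0,2) f=1→J1  3|1|0
PS(1,0) f=2→J2  3|1|1
R(2,1) f=1→J1  3|2|1
+link3  4|2|1
C(1,3) f=2→J2  4|2|2
C(0,3) f=2→J2  4|2|3
C(2,3) f=2→J2  4|2|4
M = 3(4−1)−2·2−4 = 9−4−4 = 1

M = 1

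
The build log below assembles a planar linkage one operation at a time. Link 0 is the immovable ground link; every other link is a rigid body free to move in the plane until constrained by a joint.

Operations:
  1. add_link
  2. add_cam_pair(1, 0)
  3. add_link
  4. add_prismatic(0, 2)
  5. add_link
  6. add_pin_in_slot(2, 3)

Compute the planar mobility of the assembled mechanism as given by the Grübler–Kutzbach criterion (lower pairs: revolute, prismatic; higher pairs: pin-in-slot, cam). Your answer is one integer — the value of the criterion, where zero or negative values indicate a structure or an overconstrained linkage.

M = 5

L=1 J1=0 J2=0
add link → L=2 J1=0 J2=0
C@1,0 dof=2 J2 → L=2 J1=0 J2=1
add link → L=3 J1=0 J2=1
P@0,2 dof=1 J1 → L=3 J1=1 J2=1
add link → L=4 J1=1 J2=1
PS@2,3 dof=2 J2 → L=4 J1=1 J2=2
M=3(L−1)−2J1−J2=3·3−2·1−2=5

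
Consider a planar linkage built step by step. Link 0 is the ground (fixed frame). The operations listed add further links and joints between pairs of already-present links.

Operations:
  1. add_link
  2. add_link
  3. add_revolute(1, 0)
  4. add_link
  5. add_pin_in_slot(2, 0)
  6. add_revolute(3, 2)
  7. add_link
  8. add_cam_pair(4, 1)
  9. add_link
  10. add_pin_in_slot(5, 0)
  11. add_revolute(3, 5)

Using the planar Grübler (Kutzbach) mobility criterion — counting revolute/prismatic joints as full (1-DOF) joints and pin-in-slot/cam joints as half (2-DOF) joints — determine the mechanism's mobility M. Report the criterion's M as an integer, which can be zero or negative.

M = 6

[1;0;0] (link 0 is ground)
L+ [2;0;0]
L+ [3;0;0]
R(1,0)∈J1 [3;1;0]
L+ [4;1;0]
PS(2,0)∈J2 [4;1;1]
R(3,2)∈J1 [4;2;1]
L+ [5;2;1]
C(4,1)∈J2 [5;2;2]
L+ [6;2;2]
PS(5,0)∈J2 [6;2;3]
R(3,5)∈J1 [6;3;3]
mobility = 15 − 6 − 3 = 6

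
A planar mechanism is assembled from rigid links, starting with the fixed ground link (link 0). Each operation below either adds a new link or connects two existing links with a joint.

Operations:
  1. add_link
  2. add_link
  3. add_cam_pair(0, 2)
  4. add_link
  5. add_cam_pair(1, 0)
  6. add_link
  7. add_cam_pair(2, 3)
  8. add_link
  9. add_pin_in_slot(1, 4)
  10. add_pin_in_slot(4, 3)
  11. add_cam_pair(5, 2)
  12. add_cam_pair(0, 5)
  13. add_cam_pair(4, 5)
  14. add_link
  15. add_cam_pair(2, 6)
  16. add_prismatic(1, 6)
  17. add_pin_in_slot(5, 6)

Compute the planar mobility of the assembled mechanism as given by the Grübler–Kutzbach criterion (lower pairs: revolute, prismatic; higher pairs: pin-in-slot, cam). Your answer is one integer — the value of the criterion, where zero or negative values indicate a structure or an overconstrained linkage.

M = 6

(L,J1,J2)=(1,0,0); link0 fixed
link1: (2,0,0)
link2: (3,0,0)
C 0-2 [J2]: (3,0,1)
link3: (4,0,1)
C 1-0 [J2]: (4,0,2)
link4: (5,0,2)
C 2-3 [J2]: (5,0,3)
link5: (6,0,3)
PS 1-4 [J2]: (6,0,4)
PS 4-3 [J2]: (6,0,5)
C 5-2 [J2]: (6,0,6)
C 0-5 [J2]: (6,0,7)
C 4-5 [J2]: (6,0,8)
link6: (7,0,8)
C 2-6 [J2]: (7,0,9)
P 1-6 [J1]: (7,1,9)
PS 5-6 [J2]: (7,1,10)
Grübler: 3·6 − 2·1 − 10 = 6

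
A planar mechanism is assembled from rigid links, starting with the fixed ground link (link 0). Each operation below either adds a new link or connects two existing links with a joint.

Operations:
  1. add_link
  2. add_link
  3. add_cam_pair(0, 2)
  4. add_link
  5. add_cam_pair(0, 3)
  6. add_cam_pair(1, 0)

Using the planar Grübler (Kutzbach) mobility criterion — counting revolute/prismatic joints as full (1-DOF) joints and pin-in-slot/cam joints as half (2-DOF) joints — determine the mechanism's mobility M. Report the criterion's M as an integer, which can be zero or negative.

ground; <1,0,0>
#1 <2,0,0>
#2 <3,0,0>
C:0↔2 J2 <3,0,1>
#3 <4,0,1>
C:0↔3 J2 <4,0,2>
C:1↔0 J2 <4,0,3>
3×3 − 2×0 − 1×3 = 6

M = 6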